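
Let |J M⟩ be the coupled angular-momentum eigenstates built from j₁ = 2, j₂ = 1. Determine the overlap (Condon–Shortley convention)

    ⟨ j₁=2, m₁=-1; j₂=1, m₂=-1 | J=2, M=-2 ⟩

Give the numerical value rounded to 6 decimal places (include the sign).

j₁+j₂−J=1  J+j₁−j₂=3  J−j₁+j₂=1  j₁+j₂+J+1=6
(j₁±m₁, j₂±m₂, J±M) = (1,3,0,2,0,4)
P² = 12
sum k=0..0:
  [0] +1/6 = 1/6
S = 1/6
C² = P²·S² = 1/3 ; C = +0.577350

+√(1/3) = +0.577350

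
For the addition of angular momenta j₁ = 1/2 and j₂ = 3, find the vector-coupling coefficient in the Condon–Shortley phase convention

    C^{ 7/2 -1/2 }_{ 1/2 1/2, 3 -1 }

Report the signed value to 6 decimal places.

triangle: 0!·1!·6!/8! = 720/40320
(j±m)!: 1!·0!·2!·4!·3!·4! = 6912
prefactor² = (2J+1)·Δ·N² = 6912/7
  k=0: +1/(0!·0!·0!·2!·1!·4!) = 1/48
Σ = 1/48  ⇒  CG² = 6912/7·1/48² = 3/7
CG = +√(3/7) = +0.654654

+0.654654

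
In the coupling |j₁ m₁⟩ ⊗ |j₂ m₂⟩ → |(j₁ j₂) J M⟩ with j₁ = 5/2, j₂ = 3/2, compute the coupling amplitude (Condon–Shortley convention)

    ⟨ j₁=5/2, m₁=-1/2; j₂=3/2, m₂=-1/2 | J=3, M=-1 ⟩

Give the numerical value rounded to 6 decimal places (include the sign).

+√(1/60) ≈ +0.129099

triangle: 1!*4!*2!/8! = 48/40320
(j±m)!: 2!*3!*1!*2!*2!*4! = 1152
prefactor² = (2J+1)*Δ*N² = 48/5
  k=0: +1/(0!*1!*3!*1!*1!*1!) = 1/6
  k=1: −1/(1!*0!*2!*0!*2!*2!) = -1/8
Σ = 1/24  ⇒  CG² = 48/5*1/24² = 1/60
CG = +√(1/60) = +0.129099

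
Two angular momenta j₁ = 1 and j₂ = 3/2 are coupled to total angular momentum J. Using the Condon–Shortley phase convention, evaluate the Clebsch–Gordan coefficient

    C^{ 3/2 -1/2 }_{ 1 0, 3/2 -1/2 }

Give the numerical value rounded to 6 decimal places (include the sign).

+√(1/15) = +0.258199

j₁+j₂−J=1  J+j₁−j₂=1  J−j₁+j₂=2  j₁+j₂+J+1=5
(j₁±m₁, j₂±m₂, J±M) = (1,1,1,2,1,2)
P² = 4/15
sum k=0..1:
  [0] +1/1 = 1
  [1] −1/2 = -1/2
S = 1/2
C² = P²·S² = 1/15 ; C = +0.258199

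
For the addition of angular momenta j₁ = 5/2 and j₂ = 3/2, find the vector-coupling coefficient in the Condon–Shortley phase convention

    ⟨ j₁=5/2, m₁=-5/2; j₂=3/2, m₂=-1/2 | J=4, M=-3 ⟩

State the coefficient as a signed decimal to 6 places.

+0.612372  (= +√(3/8))

triangle: 0!·5!·3!/9! = 720/362880
(j±m)!: 0!·5!·1!·2!·1!·7! = 1209600
prefactor² = (2J+1)·Δ·N² = 21600
  k=0: +1/(0!·0!·5!·1!·0!·2!) = 1/240
Σ = 1/240  ⇒  CG² = 21600·1/240² = 3/8
CG = +√(3/8) = +0.612372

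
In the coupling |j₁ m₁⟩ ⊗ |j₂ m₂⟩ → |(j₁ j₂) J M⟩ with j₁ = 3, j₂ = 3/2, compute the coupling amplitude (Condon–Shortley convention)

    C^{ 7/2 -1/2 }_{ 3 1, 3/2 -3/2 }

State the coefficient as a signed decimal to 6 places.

triangle: 1!×5!×2!/9! = 240/362880
(j±m)!: 4!×2!×0!×3!×3!×4! = 41472
prefactor² = (2J+1)×Δ×N² = 1536/7
  k=0: +1/(0!×1!×2!×0!×3!×2!) = 1/24
Σ = 1/24  ⇒  CG² = 1536/7×1/24² = 8/21
CG = +√(8/21) = +0.617213

+0.617213  (= +√(8/21))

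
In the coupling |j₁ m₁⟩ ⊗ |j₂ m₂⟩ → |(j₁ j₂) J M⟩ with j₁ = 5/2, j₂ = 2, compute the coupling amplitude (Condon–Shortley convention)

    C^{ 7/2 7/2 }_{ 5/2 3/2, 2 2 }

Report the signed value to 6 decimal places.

√[8·1!4!3!/9! · 4!1!4!0!7!0!] = √(9216)
  +(−1)^1/∏(1,0,0,3,4,0)! = -1/144  (running -1/144)
⟨..|..⟩ = √(9216)·(-1/144) = -0.666667

-0.666667  (= −√(4/9))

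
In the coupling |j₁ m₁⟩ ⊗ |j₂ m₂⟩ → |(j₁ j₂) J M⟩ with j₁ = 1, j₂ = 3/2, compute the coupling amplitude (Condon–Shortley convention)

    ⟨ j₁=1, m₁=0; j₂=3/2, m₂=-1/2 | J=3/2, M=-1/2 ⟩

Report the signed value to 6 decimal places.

+0.258199

j₁+j₂−J=1  J+j₁−j₂=1  J−j₁+j₂=2  j₁+j₂+J+1=5
(j₁±m₁, j₂±m₂, J±M) = (1,1,1,2,1,2)
P² = 4/15
sum k=0..1:
  [0] +1/1 = 1
  [1] −1/2 = -1/2
S = 1/2
C² = P²·S² = 1/15 ; C = +0.258199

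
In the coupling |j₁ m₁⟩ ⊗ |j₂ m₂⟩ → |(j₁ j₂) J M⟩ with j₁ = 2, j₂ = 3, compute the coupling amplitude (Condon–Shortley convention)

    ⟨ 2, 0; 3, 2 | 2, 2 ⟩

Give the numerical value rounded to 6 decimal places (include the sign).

+0.597614

√[5·3!1!3!/8! · 2!2!5!1!4!0!] = √(360/7)
  +(−1)^2/∏(2,1,0,3,1,0)! = 1/12  (running 1/12)
⟨..|..⟩ = √(360/7)·(1/12) = +0.597614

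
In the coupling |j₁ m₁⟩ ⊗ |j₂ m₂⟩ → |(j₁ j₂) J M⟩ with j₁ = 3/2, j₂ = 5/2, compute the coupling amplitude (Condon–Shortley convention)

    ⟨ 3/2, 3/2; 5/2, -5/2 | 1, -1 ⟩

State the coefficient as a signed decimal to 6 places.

+0.707107  (= +√(1/2))

j₁+j₂−J=3  J+j₁−j₂=0  J−j₁+j₂=2  j₁+j₂+J+1=6
(j₁±m₁, j₂±m₂, J±M) = (3,0,0,5,0,2)
P² = 72
sum k=0..0:
  [0] +1/12 = 1/12
S = 1/12
C² = P²·S² = 1/2 ; C = +0.707107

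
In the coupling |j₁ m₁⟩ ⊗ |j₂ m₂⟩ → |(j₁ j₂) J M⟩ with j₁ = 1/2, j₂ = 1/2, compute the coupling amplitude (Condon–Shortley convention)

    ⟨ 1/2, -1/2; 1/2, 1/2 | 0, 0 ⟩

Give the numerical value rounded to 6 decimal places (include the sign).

−√(1/2) = -0.707107

j₁+j₂−J=1  J+j₁−j₂=0  J−j₁+j₂=0  j₁+j₂+J+1=2
(j₁±m₁, j₂±m₂, J±M) = (0,1,1,0,0,0)
P² = 1/2
sum k=1..1:
  [1] −1/1 = -1
S = -1
C² = P²·S² = 1/2 ; C = -0.707107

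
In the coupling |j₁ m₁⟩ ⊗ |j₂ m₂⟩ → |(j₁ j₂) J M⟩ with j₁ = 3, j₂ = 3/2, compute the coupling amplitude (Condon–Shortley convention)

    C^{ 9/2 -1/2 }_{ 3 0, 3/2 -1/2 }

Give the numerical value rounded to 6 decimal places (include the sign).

+0.690066

√[10·0!6!3!/10! · 3!3!1!2!4!5!] = √(17280/7)
  +(−1)^0/∏(0,0,3,1,3,2)! = 1/72  (running 1/72)
⟨..|..⟩ = √(17280/7)·(1/72) = +0.690066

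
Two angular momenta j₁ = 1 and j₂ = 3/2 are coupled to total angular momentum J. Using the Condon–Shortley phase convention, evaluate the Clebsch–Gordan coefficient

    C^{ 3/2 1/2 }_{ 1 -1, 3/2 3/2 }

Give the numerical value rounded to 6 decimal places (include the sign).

triangle: 1!×1!×2!/5! = 2/120
(j±m)!: 0!×2!×3!×0!×2!×1! = 24
prefactor² = (2J+1)×Δ×N² = 8/5
  k=1: −1/(1!×0!×1!×2!×0!×0!) = -1/2
Σ = -1/2  ⇒  CG² = 8/5×(-1/2)² = 2/5
CG = −√(2/5) = -0.632456

-0.632456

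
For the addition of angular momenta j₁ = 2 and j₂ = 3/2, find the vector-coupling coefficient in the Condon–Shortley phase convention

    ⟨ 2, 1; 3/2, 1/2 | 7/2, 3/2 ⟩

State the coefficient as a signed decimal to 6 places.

j₁+j₂−J=0  J+j₁−j₂=4  J−j₁+j₂=3  j₁+j₂+J+1=8
(j₁±m₁, j₂±m₂, J±M) = (3,1,2,1,5,2)
P² = 576/7
sum k=0..0:
  [0] +1/12 = 1/12
S = 1/12
C² = P²·S² = 4/7 ; C = +0.755929

+0.755929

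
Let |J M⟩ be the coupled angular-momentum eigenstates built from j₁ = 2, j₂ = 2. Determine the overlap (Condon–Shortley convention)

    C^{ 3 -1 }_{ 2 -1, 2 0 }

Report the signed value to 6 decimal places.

−√(1/5) ≈ -0.447214

j₁+j₂−J=1  J+j₁−j₂=3  J−j₁+j₂=3  j₁+j₂+J+1=8
(j₁±m₁, j₂±m₂, J±M) = (1,3,2,2,2,4)
P² = 36/5
sum k=0..1:
  [0] +1/12 = 1/12
  [1] −1/4 = -1/4
S = -1/6
C² = P²·S² = 1/5 ; C = -0.447214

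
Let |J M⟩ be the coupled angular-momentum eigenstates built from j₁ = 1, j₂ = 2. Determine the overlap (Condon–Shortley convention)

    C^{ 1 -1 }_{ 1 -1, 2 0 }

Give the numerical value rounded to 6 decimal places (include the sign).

j₁+j₂−J=2  J+j₁−j₂=0  J−j₁+j₂=2  j₁+j₂+J+1=5
(j₁±m₁, j₂±m₂, J±M) = (0,2,2,2,0,2)
P² = 8/5
sum k=2..2:
  [2] +1/4 = 1/4
S = 1/4
C² = P²·S² = 1/10 ; C = +0.316228

+√(1/10) = +0.316228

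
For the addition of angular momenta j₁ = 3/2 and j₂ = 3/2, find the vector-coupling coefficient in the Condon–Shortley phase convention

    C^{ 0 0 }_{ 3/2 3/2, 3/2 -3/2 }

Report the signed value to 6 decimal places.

triangle: 3!·0!·0!/4! = 6/24
(j±m)!: 3!·0!·0!·3!·0!·0! = 36
prefactor² = (2J+1)·Δ·N² = 9
  k=0: +1/(0!·3!·0!·0!·0!·0!) = 1/6
Σ = 1/6  ⇒  CG² = 9·1/6² = 1/4
CG = +√(1/4) = +0.500000

+√(1/4) ≈ +0.500000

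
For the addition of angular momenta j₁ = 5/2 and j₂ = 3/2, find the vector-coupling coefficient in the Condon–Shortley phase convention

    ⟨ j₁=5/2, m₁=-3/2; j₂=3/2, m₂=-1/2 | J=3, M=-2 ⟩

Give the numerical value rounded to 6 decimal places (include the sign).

-0.288675

j₁+j₂−J=1  J+j₁−j₂=4  J−j₁+j₂=2  j₁+j₂+J+1=8
(j₁±m₁, j₂±m₂, J±M) = (1,4,1,2,1,5)
P² = 48
sum k=0..1:
  [0] +1/24 = 1/24
  [1] −1/12 = -1/12
S = -1/24
C² = P²·S² = 1/12 ; C = -0.288675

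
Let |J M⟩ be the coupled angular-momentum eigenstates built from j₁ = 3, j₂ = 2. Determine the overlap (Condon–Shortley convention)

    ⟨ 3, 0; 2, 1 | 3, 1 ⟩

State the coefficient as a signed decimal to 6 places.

-0.182574  (= −√(1/30))

√[7·2!4!2!/9! · 3!3!3!1!4!2!] = √(96/5)
  +(−1)^1/∏(1,1,2,2,2,0)! = -1/8  (running -1/8)
  +(−1)^2/∏(2,0,1,1,3,1)! = 1/12  (running -1/24)
⟨..|..⟩ = √(96/5)·(-1/24) = -0.182574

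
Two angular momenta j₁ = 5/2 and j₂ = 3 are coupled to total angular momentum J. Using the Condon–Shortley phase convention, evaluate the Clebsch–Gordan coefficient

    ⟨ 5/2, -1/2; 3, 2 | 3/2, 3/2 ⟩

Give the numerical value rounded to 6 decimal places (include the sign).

−√(2/7) ≈ -0.534522

√[4·4!1!2!/8! · 2!3!5!1!3!0!] = √(288/7)
  +(−1)^3/∏(3,1,0,2,1,0)! = -1/12  (running -1/12)
⟨..|..⟩ = √(288/7)·(-1/12) = -0.534522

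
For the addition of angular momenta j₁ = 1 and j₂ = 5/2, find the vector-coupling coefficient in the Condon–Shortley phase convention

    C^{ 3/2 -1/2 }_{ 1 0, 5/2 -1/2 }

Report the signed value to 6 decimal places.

triangle: 2!*0!*3!/6! = 12/720
(j±m)!: 1!*1!*2!*3!*1!*2! = 24
prefactor² = (2J+1)*Δ*N² = 8/5
  k=1: −1/(1!*1!*0!*1!*0!*2!) = -1/2
Σ = -1/2  ⇒  CG² = 8/5*(-1/2)² = 2/5
CG = −√(2/5) = -0.632456

−√(2/5) = -0.632456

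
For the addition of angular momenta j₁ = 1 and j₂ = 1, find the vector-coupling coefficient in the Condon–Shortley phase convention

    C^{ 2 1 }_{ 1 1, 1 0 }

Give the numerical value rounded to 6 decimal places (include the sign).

+√(1/2) = +0.707107

triangle: 0!·2!·2!/5! = 4/120
(j±m)!: 2!·0!·1!·1!·3!·1! = 12
prefactor² = (2J+1)·Δ·N² = 2
  k=0: +1/(0!·0!·0!·1!·2!·1!) = 1/2
Σ = 1/2  ⇒  CG² = 2·1/2² = 1/2
CG = +√(1/2) = +0.707107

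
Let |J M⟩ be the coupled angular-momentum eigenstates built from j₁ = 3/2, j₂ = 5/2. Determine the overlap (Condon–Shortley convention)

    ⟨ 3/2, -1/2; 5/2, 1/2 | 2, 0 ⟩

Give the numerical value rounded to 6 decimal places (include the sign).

√[5·2!1!3!/7! · 1!2!3!2!2!2!] = √(8/7)
  +(−1)^1/∏(1,1,1,2,0,1)! = -1/2  (running -1/2)
  +(−1)^2/∏(2,0,0,1,1,2)! = 1/4  (running -1/4)
⟨..|..⟩ = √(8/7)·(-1/4) = -0.267261

−√(1/14) ≈ -0.267261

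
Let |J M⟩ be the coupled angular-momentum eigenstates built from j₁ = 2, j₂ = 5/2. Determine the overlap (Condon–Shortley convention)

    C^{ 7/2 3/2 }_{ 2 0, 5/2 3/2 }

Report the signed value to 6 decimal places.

√[8·1!3!4!/9! · 2!2!4!1!5!2!] = √(512/7)
  +(−1)^0/∏(0,1,2,4,1,0)! = 1/48  (running 1/48)
  +(−1)^1/∏(1,0,1,3,2,1)! = -1/12  (running -1/16)
⟨..|..⟩ = √(512/7)·(-1/16) = -0.534522

-0.534522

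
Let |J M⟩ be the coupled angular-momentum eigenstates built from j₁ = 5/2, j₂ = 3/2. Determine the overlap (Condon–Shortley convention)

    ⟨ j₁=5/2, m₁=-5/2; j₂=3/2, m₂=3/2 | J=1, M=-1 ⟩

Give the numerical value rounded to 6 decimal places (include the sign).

triangle: 3!×2!×0!/6! = 12/720
(j±m)!: 0!×5!×3!×0!×0!×2! = 1440
prefactor² = (2J+1)×Δ×N² = 72
  k=3: −1/(3!×0!×2!×0!×0!×0!) = -1/12
Σ = -1/12  ⇒  CG² = 72×(-1/12)² = 1/2
CG = −√(1/2) = -0.707107

−√(1/2) = -0.707107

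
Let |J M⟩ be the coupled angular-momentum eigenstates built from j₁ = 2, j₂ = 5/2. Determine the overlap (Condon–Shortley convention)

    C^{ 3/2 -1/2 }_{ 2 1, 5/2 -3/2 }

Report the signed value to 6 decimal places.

−√(2/105) = -0.138013

triangle: 3!·1!·2!/7! = 12/5040
(j±m)!: 3!·1!·1!·4!·1!·2! = 288
prefactor² = (2J+1)·Δ·N² = 96/35
  k=0: +1/(0!·3!·1!·1!·0!·1!) = 1/6
  k=1: −1/(1!·2!·0!·0!·1!·2!) = -1/4
Σ = -1/12  ⇒  CG² = 96/35·(-1/12)² = 2/105
CG = −√(2/105) = -0.138013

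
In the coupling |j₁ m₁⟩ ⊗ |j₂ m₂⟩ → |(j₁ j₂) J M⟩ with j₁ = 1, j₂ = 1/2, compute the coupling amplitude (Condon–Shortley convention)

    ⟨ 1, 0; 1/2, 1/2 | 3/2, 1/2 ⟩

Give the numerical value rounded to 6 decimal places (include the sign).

j₁+j₂−J=0  J+j₁−j₂=2  J−j₁+j₂=1  j₁+j₂+J+1=4
(j₁±m₁, j₂±m₂, J±M) = (1,1,1,0,2,1)
P² = 2/3
sum k=0..0:
  [0] +1/1 = 1
S = 1
C² = P²·S² = 2/3 ; C = +0.816497

+√(2/3) ≈ +0.816497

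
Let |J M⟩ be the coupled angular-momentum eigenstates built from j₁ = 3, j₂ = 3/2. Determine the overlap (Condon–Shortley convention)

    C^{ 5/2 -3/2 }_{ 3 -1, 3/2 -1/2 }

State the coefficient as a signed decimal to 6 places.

triangle: 2!·4!·1!/8! = 48/40320
(j±m)!: 2!·4!·1!·2!·1!·4! = 2304
prefactor² = (2J+1)·Δ·N² = 576/35
  k=0: +1/(0!·2!·4!·1!·0!·0!) = 1/48
  k=1: −1/(1!·1!·3!·0!·1!·1!) = -1/6
Σ = -7/48  ⇒  CG² = 576/35·(-7/48)² = 7/20
CG = −√(7/20) = -0.591608

−√(7/20) ≈ -0.591608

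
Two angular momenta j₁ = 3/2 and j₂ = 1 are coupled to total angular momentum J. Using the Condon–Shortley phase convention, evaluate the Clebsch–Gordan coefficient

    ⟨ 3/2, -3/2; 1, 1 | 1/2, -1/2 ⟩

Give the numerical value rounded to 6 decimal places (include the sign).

+0.707107

triangle: 2!*1!*0!/4! = 2/24
(j±m)!: 0!*3!*2!*0!*0!*1! = 12
prefactor² = (2J+1)*Δ*N² = 2
  k=2: +1/(2!*0!*1!*0!*0!*0!) = 1/2
Σ = 1/2  ⇒  CG² = 2*1/2² = 1/2
CG = +√(1/2) = +0.707107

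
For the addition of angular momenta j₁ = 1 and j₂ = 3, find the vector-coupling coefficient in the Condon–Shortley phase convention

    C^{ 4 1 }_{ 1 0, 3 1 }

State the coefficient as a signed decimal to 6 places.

triangle: 0!·2!·6!/9! = 1440/362880
(j±m)!: 1!·1!·4!·2!·5!·3! = 34560
prefactor² = (2J+1)·Δ·N² = 8640/7
  k=0: +1/(0!·0!·1!·4!·1!·2!) = 1/48
Σ = 1/48  ⇒  CG² = 8640/7·1/48² = 15/28
CG = +√(15/28) = +0.731925

+0.731925  (= +√(15/28))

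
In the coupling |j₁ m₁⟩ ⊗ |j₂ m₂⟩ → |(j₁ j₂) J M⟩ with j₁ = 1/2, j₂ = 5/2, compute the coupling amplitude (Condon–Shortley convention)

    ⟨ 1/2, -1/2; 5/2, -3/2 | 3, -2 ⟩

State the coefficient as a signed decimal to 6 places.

√[7·0!1!5!/7! · 0!1!1!4!1!5!] = √(480)
  +(−1)^0/∏(0,0,1,1,0,4)! = 1/24  (running 1/24)
⟨..|..⟩ = √(480)·(1/24) = +0.912871

+√(5/6) ≈ +0.912871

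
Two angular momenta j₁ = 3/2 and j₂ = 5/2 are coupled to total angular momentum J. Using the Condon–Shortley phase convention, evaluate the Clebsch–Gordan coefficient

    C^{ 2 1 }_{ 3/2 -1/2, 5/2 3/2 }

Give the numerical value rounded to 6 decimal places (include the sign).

√[5·2!1!3!/7! · 1!2!4!1!3!1!] = √(24/7)
  +(−1)^1/∏(1,1,1,3,0,0)! = -1/6  (running -1/6)
  +(−1)^2/∏(2,0,0,2,1,1)! = 1/4  (running 1/12)
⟨..|..⟩ = √(24/7)·(1/12) = +0.154303

+√(1/42) ≈ +0.154303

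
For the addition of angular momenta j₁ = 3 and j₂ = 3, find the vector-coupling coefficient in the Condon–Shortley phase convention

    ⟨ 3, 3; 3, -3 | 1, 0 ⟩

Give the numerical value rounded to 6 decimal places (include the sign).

+0.566947

j₁+j₂−J=5  J+j₁−j₂=1  J−j₁+j₂=1  j₁+j₂+J+1=8
(j₁±m₁, j₂±m₂, J±M) = (6,0,0,6,1,1)
P² = 32400/7
sum k=0..0:
  [0] +1/120 = 1/120
S = 1/120
C² = P²·S² = 9/28 ; C = +0.566947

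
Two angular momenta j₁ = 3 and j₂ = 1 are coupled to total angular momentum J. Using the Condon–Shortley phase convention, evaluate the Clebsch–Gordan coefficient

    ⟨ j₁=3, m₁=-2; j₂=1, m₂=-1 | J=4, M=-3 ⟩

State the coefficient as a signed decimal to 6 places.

triangle: 0!*6!*2!/9! = 1440/362880
(j±m)!: 1!*5!*0!*2!*1!*7! = 1209600
prefactor² = (2J+1)*Δ*N² = 43200
  k=0: +1/(0!*0!*5!*0!*1!*2!) = 1/240
Σ = 1/240  ⇒  CG² = 43200*1/240² = 3/4
CG = +√(3/4) = +0.866025

+√(3/4) ≈ +0.866025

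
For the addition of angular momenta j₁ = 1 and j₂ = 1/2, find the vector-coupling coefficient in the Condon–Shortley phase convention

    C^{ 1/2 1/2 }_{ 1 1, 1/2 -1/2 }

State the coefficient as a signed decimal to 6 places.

+√(2/3) ≈ +0.816497

triangle: 1!×1!×0!/3! = 1/6
(j±m)!: 2!×0!×0!×1!×1!×0! = 2
prefactor² = (2J+1)×Δ×N² = 2/3
  k=0: +1/(0!×1!×0!×0!×1!×0!) = 1
Σ = 1  ⇒  CG² = 2/3×1² = 2/3
CG = +√(2/3) = +0.816497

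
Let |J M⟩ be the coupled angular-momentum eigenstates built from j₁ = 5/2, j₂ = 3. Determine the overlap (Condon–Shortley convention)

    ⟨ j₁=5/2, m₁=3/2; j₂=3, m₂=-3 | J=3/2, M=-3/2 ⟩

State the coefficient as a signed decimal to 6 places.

+0.462910

j₁+j₂−J=4  J+j₁−j₂=1  J−j₁+j₂=2  j₁+j₂+J+1=8
(j₁±m₁, j₂±m₂, J±M) = (4,1,0,6,0,3)
P² = 3456/7
sum k=0..0:
  [0] +1/48 = 1/48
S = 1/48
C² = P²·S² = 3/14 ; C = +0.462910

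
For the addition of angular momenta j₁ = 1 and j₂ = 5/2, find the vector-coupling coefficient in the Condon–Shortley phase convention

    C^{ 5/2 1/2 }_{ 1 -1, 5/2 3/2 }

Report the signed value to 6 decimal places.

-0.676123

triangle: 1!×1!×4!/7! = 24/5040
(j±m)!: 0!×2!×4!×1!×3!×2! = 576
prefactor² = (2J+1)×Δ×N² = 576/35
  k=1: −1/(1!×0!×1!×3!×0!×1!) = -1/6
Σ = -1/6  ⇒  CG² = 576/35×(-1/6)² = 16/35
CG = −√(16/35) = -0.676123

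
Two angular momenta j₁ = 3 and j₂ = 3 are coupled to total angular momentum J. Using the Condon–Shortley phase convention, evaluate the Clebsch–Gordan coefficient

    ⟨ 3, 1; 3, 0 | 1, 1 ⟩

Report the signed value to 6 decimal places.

+0.462910

j₁+j₂−J=5  J+j₁−j₂=1  J−j₁+j₂=1  j₁+j₂+J+1=8
(j₁±m₁, j₂±m₂, J±M) = (4,2,3,3,2,0)
P² = 216/7
sum k=2..2:
  [2] +1/12 = 1/12
S = 1/12
C² = P²·S² = 3/14 ; C = +0.462910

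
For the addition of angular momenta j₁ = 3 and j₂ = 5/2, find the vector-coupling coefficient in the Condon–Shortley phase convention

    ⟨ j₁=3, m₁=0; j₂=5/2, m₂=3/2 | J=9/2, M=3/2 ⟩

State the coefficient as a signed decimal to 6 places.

-0.540562

j₁+j₂−J=1  J+j₁−j₂=5  J−j₁+j₂=4  j₁+j₂+J+1=11
(j₁±m₁, j₂±m₂, J±M) = (3,3,4,1,6,3)
P² = 207360/77
sum k=0..1:
  [0] +1/288 = 1/288
  [1] −1/72 = -1/72
S = -1/96
C² = P²·S² = 45/154 ; C = -0.540562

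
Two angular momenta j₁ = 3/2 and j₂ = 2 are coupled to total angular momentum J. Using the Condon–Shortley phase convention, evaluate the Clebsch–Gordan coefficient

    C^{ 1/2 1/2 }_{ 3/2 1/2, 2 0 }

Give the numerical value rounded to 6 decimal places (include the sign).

triangle: 3!×0!×1!/5! = 6/120
(j±m)!: 2!×1!×2!×2!×1!×0! = 8
prefactor² = (2J+1)×Δ×N² = 4/5
  k=1: −1/(1!×2!×0!×1!×0!×0!) = -1/2
Σ = -1/2  ⇒  CG² = 4/5×(-1/2)² = 1/5
CG = −√(1/5) = -0.447214

-0.447214  (= −√(1/5))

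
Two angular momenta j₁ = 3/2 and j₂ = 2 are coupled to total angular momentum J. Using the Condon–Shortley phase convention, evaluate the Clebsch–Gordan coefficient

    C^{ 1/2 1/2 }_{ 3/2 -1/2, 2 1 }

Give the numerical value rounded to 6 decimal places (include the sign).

triangle: 3!×0!×1!/5! = 6/120
(j±m)!: 1!×2!×3!×1!×1!×0! = 12
prefactor² = (2J+1)×Δ×N² = 6/5
  k=2: +1/(2!×1!×0!×1!×0!×0!) = 1/2
Σ = 1/2  ⇒  CG² = 6/5×1/2² = 3/10
CG = +√(3/10) = +0.547723

+√(3/10) ≈ +0.547723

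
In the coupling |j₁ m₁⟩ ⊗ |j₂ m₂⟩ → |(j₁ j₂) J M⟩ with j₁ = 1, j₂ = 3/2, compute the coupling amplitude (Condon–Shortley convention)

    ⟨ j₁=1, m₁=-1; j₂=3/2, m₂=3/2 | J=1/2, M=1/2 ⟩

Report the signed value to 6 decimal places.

√[2·2!0!1!/4! · 0!2!3!0!1!0!] = √(2)
  +(−1)^2/∏(2,0,0,1,0,0)! = 1/2  (running 1/2)
⟨..|..⟩ = √(2)·(1/2) = +0.707107

+√(1/2) ≈ +0.707107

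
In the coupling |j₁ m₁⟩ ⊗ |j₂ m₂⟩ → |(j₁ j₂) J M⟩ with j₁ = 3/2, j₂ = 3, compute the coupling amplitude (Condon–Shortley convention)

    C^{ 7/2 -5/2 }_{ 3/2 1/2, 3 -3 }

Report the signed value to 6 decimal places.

+0.617213  (= +√(8/21))

j₁+j₂−J=1  J+j₁−j₂=2  J−j₁+j₂=5  j₁+j₂+J+1=9
(j₁±m₁, j₂±m₂, J±M) = (2,1,0,6,1,6)
P² = 38400/7
sum k=0..0:
  [0] +1/120 = 1/120
S = 1/120
C² = P²·S² = 8/21 ; C = +0.617213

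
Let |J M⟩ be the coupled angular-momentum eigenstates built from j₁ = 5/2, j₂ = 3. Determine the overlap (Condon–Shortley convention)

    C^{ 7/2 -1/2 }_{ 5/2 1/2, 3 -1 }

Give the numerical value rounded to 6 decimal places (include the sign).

-0.125988  (= −√(1/63))

triangle: 2!*3!*4!/10! = 288/3628800
(j±m)!: 3!*2!*2!*4!*3!*4! = 82944
prefactor² = (2J+1)*Δ*N² = 9216/175
  k=0: +1/(0!*2!*2!*2!*1!*2!) = 1/16
  k=1: −1/(1!*1!*1!*1!*2!*3!) = -1/12
  k=2: +1/(2!*0!*0!*0!*3!*4!) = 1/288
Σ = -5/288  ⇒  CG² = 9216/175*(-5/288)² = 1/63
CG = −√(1/63) = -0.125988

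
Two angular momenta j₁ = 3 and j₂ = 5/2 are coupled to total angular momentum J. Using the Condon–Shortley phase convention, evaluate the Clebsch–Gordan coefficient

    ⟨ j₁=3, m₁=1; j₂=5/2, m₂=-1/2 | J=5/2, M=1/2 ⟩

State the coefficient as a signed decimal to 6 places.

-0.478091  (= −√(8/35))

j₁+j₂−J=3  J+j₁−j₂=3  J−j₁+j₂=2  j₁+j₂+J+1=9
(j₁±m₁, j₂±m₂, J±M) = (4,2,2,3,3,2)
P² = 288/35
sum k=0..2:
  [0] +1/24 = 1/24
  [1] −1/4 = -1/4
  [2] +1/24 = 1/24
S = -1/6
C² = P²·S² = 8/35 ; C = -0.478091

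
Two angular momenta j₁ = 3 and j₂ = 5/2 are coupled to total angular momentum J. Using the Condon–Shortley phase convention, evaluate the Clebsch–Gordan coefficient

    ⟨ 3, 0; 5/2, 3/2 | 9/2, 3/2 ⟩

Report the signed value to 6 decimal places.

j₁+j₂−J=1  J+j₁−j₂=5  J−j₁+j₂=4  j₁+j₂+J+1=11
(j₁±m₁, j₂±m₂, J±M) = (3,3,4,1,6,3)
P² = 207360/77
sum k=0..1:
  [0] +1/288 = 1/288
  [1] −1/72 = -1/72
S = -1/96
C² = P²·S² = 45/154 ; C = -0.540562

−√(45/154) = -0.540562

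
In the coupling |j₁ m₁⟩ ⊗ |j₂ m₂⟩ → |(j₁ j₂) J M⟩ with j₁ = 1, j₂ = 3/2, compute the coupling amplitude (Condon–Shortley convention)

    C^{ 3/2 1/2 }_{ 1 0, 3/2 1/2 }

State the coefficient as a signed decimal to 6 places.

−√(1/15) = -0.258199

triangle: 1!*1!*2!/5! = 2/120
(j±m)!: 1!*1!*2!*1!*2!*1! = 4
prefactor² = (2J+1)*Δ*N² = 4/15
  k=0: +1/(0!*1!*1!*2!*0!*0!) = 1/2
  k=1: −1/(1!*0!*0!*1!*1!*1!) = -1
Σ = -1/2  ⇒  CG² = 4/15*(-1/2)² = 1/15
CG = −√(1/15) = -0.258199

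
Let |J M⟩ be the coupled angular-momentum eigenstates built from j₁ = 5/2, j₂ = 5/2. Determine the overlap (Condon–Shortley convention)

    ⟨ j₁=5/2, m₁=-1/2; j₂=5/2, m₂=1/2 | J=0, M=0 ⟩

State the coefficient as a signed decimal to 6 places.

triangle: 5!·0!·0!/6! = 120/720
(j±m)!: 2!·3!·3!·2!·0!·0! = 144
prefactor² = (2J+1)·Δ·N² = 24
  k=3: −1/(3!·2!·0!·0!·0!·0!) = -1/12
Σ = -1/12  ⇒  CG² = 24·(-1/12)² = 1/6
CG = −√(1/6) = -0.408248

−√(1/6) = -0.408248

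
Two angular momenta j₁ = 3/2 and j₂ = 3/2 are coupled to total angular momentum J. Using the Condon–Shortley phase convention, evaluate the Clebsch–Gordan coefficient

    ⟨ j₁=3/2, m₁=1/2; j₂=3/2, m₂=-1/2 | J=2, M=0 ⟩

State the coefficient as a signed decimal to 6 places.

+0.500000  (= +√(1/4))

j₁+j₂−J=1  J+j₁−j₂=2  J−j₁+j₂=2  j₁+j₂+J+1=6
(j₁±m₁, j₂±m₂, J±M) = (2,1,1,2,2,2)
P² = 4/9
sum k=0..1:
  [0] +1/1 = 1
  [1] −1/4 = -1/4
S = 3/4
C² = P²·S² = 1/4 ; C = +0.500000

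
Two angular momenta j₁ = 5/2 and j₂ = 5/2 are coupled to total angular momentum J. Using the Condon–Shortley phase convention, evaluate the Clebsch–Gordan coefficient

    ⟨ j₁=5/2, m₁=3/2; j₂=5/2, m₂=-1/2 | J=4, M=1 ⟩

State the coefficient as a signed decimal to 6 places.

√[9·1!4!4!/10! · 4!1!2!3!5!3!] = √(10368/35)
  +(−1)^0/∏(0,1,1,2,3,2)! = 1/24  (running 1/24)
  +(−1)^1/∏(1,0,0,1,4,3)! = -1/144  (running 5/144)
⟨..|..⟩ = √(10368/35)·(5/144) = +0.597614

+0.597614  (= +√(5/14))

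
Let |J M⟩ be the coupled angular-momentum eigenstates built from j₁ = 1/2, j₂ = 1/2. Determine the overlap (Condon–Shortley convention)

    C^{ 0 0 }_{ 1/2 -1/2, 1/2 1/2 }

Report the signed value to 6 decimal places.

-0.707107  (= −√(1/2))

√[1·1!0!0!/2! · 0!1!1!0!0!0!] = √(1/2)
  +(−1)^1/∏(1,0,0,0,0,0)! = -1  (running -1)
⟨..|..⟩ = √(1/2)·(-1) = -0.707107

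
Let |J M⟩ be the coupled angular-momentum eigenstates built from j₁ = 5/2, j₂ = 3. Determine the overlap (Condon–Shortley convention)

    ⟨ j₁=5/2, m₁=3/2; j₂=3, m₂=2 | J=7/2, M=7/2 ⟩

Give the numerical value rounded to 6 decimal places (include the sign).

j₁+j₂−J=2  J+j₁−j₂=3  J−j₁+j₂=4  j₁+j₂+J+1=10
(j₁±m₁, j₂±m₂, J±M) = (4,1,5,1,7,0)
P² = 9216
sum k=1..1:
  [1] −1/144 = -1/144
S = -1/144
C² = P²·S² = 4/9 ; C = -0.666667

−√(4/9) = -0.666667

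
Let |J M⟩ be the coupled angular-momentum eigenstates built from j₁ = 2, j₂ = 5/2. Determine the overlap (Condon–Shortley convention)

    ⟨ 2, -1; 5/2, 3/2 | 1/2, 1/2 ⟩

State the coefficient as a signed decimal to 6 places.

−√(4/15) ≈ -0.516398

√[2·4!0!1!/6! · 1!3!4!1!1!0!] = √(48/5)
  +(−1)^3/∏(3,1,0,1,0,0)! = -1/6  (running -1/6)
⟨..|..⟩ = √(48/5)·(-1/6) = -0.516398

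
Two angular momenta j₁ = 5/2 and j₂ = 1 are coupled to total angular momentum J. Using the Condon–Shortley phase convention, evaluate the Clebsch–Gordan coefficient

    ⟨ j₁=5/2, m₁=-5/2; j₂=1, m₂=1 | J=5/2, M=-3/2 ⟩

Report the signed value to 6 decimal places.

j₁+j₂−J=1  J+j₁−j₂=4  J−j₁+j₂=1  j₁+j₂+J+1=7
(j₁±m₁, j₂±m₂, J±M) = (0,5,2,0,1,4)
P² = 1152/7
sum k=1..1:
  [1] −1/24 = -1/24
S = -1/24
C² = P²·S² = 2/7 ; C = -0.534522

-0.534522  (= −√(2/7))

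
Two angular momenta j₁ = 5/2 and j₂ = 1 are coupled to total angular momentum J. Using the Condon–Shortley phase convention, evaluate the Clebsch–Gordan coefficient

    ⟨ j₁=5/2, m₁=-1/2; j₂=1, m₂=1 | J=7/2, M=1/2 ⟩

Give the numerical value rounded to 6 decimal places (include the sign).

+√(2/7) ≈ +0.534522

triangle: 0!*5!*2!/8! = 240/40320
(j±m)!: 2!*3!*2!*0!*4!*3! = 3456
prefactor² = (2J+1)*Δ*N² = 1152/7
  k=0: +1/(0!*0!*3!*2!*2!*0!) = 1/24
Σ = 1/24  ⇒  CG² = 1152/7*1/24² = 2/7
CG = +√(2/7) = +0.534522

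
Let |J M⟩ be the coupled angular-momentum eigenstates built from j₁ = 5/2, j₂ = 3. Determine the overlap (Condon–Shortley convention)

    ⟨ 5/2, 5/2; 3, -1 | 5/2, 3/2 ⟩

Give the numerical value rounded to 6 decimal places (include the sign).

j₁+j₂−J=3  J+j₁−j₂=2  J−j₁+j₂=3  j₁+j₂+J+1=9
(j₁±m₁, j₂±m₂, J±M) = (5,0,2,4,4,1)
P² = 1152/7
sum k=0..0:
  [0] +1/24 = 1/24
S = 1/24
C² = P²·S² = 2/7 ; C = +0.534522

+√(2/7) = +0.534522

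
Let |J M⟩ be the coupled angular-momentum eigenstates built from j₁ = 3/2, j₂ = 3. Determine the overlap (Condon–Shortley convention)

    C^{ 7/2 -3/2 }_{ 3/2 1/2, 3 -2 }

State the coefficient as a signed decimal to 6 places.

j₁+j₂−J=1  J+j₁−j₂=2  J−j₁+j₂=5  j₁+j₂+J+1=9
(j₁±m₁, j₂±m₂, J±M) = (2,1,1,5,2,5)
P² = 6400/21
sum k=0..1:
  [0] +1/24 = 1/24
  [1] −1/240 = -1/240
S = 3/80
C² = P²·S² = 3/7 ; C = +0.654654

+0.654654  (= +√(3/7))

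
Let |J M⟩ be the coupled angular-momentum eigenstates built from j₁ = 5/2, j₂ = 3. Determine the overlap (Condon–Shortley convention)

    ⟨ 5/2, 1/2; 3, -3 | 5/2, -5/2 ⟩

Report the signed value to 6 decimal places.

+√(5/21) = +0.487950

j₁+j₂−J=3  J+j₁−j₂=2  J−j₁+j₂=3  j₁+j₂+J+1=9
(j₁±m₁, j₂±m₂, J±M) = (3,2,0,6,0,5)
P² = 8640/7
sum k=0..0:
  [0] +1/72 = 1/72
S = 1/72
C² = P²·S² = 5/21 ; C = +0.487950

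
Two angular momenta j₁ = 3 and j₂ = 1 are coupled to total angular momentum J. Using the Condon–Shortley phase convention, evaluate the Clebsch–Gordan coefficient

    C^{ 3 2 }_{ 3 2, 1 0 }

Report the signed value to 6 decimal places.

+0.577350

j₁+j₂−J=1  J+j₁−j₂=5  J−j₁+j₂=1  j₁+j₂+J+1=8
(j₁±m₁, j₂±m₂, J±M) = (5,1,1,1,5,1)
P² = 300
sum k=0..1:
  [0] +1/24 = 1/24
  [1] −1/120 = -1/120
S = 1/30
C² = P²·S² = 1/3 ; C = +0.577350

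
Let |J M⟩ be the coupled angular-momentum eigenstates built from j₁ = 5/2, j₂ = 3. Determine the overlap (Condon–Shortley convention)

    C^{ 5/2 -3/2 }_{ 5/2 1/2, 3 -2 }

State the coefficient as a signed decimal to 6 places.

triangle: 3!·2!·3!/9! = 72/362880
(j±m)!: 3!·2!·1!·5!·1!·4! = 34560
prefactor² = (2J+1)·Δ·N² = 288/7
  k=0: +1/(0!·3!·2!·1!·0!·2!) = 1/24
  k=1: −1/(1!·2!·1!·0!·1!·3!) = -1/12
Σ = -1/24  ⇒  CG² = 288/7·(-1/24)² = 1/14
CG = −√(1/14) = -0.267261

−√(1/14) = -0.267261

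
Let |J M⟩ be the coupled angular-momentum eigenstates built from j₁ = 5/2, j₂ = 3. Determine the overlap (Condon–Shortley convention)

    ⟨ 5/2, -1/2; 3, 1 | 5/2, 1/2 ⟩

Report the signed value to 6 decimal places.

triangle: 3!·2!·3!/9! = 72/362880
(j±m)!: 2!·3!·4!·2!·3!·2! = 6912
prefactor² = (2J+1)·Δ·N² = 288/35
  k=1: −1/(1!·2!·2!·3!·0!·0!) = -1/24
  k=2: +1/(2!·1!·1!·2!·1!·1!) = 1/4
  k=3: −1/(3!·0!·0!·1!·2!·2!) = -1/24
Σ = 1/6  ⇒  CG² = 288/35·1/6² = 8/35
CG = +√(8/35) = +0.478091

+√(8/35) = +0.478091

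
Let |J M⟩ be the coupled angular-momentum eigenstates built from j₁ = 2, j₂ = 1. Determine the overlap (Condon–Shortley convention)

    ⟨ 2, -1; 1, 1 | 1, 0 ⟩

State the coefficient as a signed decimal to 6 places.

j₁+j₂−J=2  J+j₁−j₂=2  J−j₁+j₂=0  j₁+j₂+J+1=5
(j₁±m₁, j₂±m₂, J±M) = (1,3,2,0,1,1)
P² = 6/5
sum k=2..2:
  [2] +1/2 = 1/2
S = 1/2
C² = P²·S² = 3/10 ; C = +0.547723

+0.547723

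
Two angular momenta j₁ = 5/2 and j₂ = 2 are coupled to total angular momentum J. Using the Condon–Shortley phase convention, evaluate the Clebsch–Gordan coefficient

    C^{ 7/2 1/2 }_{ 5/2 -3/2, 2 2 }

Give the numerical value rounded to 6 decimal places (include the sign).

√[8·1!4!3!/9! · 1!4!4!0!4!3!] = √(9216/35)
  +(−1)^1/∏(1,0,3,3,1,0)! = -1/36  (running -1/36)
⟨..|..⟩ = √(9216/35)·(-1/36) = -0.450749

-0.450749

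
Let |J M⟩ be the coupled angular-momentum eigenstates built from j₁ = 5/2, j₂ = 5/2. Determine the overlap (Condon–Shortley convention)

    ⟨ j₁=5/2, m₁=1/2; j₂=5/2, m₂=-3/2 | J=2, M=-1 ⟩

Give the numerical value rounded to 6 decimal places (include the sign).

−√(1/7) = -0.377964

j₁+j₂−J=3  J+j₁−j₂=2  J−j₁+j₂=2  j₁+j₂+J+1=8
(j₁±m₁, j₂±m₂, J±M) = (3,2,1,4,1,3)
P² = 36/7
sum k=0..1:
  [0] +1/12 = 1/12
  [1] −1/4 = -1/4
S = -1/6
C² = P²·S² = 1/7 ; C = -0.377964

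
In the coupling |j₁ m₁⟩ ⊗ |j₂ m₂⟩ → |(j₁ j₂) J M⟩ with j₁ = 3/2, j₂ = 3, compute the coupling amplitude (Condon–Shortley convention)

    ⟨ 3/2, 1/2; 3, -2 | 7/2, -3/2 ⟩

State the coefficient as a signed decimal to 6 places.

+0.654654  (= +√(3/7))

j₁+j₂−J=1  J+j₁−j₂=2  J−j₁+j₂=5  j₁+j₂+J+1=9
(j₁±m₁, j₂±m₂, J±M) = (2,1,1,5,2,5)
P² = 6400/21
sum k=0..1:
  [0] +1/24 = 1/24
  [1] −1/240 = -1/240
S = 3/80
C² = P²·S² = 3/7 ; C = +0.654654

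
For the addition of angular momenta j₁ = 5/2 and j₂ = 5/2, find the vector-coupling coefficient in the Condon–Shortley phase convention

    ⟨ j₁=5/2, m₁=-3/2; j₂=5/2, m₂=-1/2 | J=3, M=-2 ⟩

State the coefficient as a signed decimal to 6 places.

triangle: 2!×3!×3!/9! = 72/362880
(j±m)!: 1!×4!×2!×3!×1!×5! = 34560
prefactor² = (2J+1)×Δ×N² = 48
  k=1: −1/(1!×1!×3!×1!×0!×2!) = -1/12
  k=2: +1/(2!×0!×2!×0!×1!×3!) = 1/24
Σ = -1/24  ⇒  CG² = 48×(-1/24)² = 1/12
CG = −√(1/12) = -0.288675

−√(1/12) = -0.288675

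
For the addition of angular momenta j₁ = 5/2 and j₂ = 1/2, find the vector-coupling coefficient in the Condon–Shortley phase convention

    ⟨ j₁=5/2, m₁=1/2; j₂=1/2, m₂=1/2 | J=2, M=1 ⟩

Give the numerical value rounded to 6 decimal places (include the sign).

√[5·1!4!0!/6! · 3!2!1!0!3!1!] = √(12)
  +(−1)^1/∏(1,0,1,0,3,0)! = -1/6  (running -1/6)
⟨..|..⟩ = √(12)·(-1/6) = -0.577350

-0.577350  (= −√(1/3))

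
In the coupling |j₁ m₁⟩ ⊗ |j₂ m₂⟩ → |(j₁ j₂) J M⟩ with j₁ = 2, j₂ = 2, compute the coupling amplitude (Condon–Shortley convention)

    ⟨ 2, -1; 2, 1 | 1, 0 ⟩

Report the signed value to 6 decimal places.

triangle: 3!×1!×1!/6! = 6/720
(j±m)!: 1!×3!×3!×1!×1!×1! = 36
prefactor² = (2J+1)×Δ×N² = 9/10
  k=2: +1/(2!×1!×1!×1!×0!×0!) = 1/2
  k=3: −1/(3!×0!×0!×0!×1!×1!) = -1/6
Σ = 1/3  ⇒  CG² = 9/10×1/3² = 1/10
CG = +√(1/10) = +0.316228

+0.316228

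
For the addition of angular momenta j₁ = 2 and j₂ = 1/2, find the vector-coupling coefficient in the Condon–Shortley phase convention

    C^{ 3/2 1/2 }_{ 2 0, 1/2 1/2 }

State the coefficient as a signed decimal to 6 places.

√[4·1!3!0!/5! · 2!2!1!0!2!1!] = √(8/5)
  +(−1)^1/∏(1,0,1,0,2,0)! = -1/2  (running -1/2)
⟨..|..⟩ = √(8/5)·(-1/2) = -0.632456

−√(2/5) = -0.632456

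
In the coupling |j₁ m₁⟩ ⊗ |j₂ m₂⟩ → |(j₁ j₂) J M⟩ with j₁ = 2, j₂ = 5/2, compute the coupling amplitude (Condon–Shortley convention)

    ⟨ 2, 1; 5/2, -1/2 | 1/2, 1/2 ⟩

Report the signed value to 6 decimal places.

triangle: 4!*0!*1!/6! = 24/720
(j±m)!: 3!*1!*2!*3!*1!*0! = 72
prefactor² = (2J+1)*Δ*N² = 24/5
  k=1: −1/(1!*3!*0!*1!*0!*0!) = -1/6
Σ = -1/6  ⇒  CG² = 24/5*(-1/6)² = 2/15
CG = −√(2/15) = -0.365148

−√(2/15) = -0.365148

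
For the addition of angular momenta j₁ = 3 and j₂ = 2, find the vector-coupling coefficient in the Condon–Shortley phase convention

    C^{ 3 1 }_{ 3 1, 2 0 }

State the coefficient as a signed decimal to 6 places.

−√(3/20) ≈ -0.387298

j₁+j₂−J=2  J+j₁−j₂=4  J−j₁+j₂=2  j₁+j₂+J+1=9
(j₁±m₁, j₂±m₂, J±M) = (4,2,2,2,4,2)
P² = 256/15
sum k=0..2:
  [0] +1/16 = 1/16
  [1] −1/6 = -1/6
  [2] +1/96 = 1/96
S = -3/32
C² = P²·S² = 3/20 ; C = -0.387298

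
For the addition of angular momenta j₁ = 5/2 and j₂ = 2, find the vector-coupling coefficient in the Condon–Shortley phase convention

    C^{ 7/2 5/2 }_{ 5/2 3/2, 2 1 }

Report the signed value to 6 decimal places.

√[8·1!4!3!/9! · 4!1!3!1!6!1!] = √(2304/7)
  +(−1)^0/∏(0,1,1,3,3,0)! = 1/36  (running 1/36)
  +(−1)^1/∏(1,0,0,2,4,1)! = -1/48  (running 1/144)
⟨..|..⟩ = √(2304/7)·(1/144) = +0.125988

+√(1/63) = +0.125988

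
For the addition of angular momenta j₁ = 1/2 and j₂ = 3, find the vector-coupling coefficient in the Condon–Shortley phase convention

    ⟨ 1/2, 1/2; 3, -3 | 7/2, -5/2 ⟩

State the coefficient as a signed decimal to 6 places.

triangle: 0!*1!*6!/8! = 720/40320
(j±m)!: 1!*0!*0!*6!*1!*6! = 518400
prefactor² = (2J+1)*Δ*N² = 518400/7
  k=0: +1/(0!*0!*0!*0!*1!*6!) = 1/720
Σ = 1/720  ⇒  CG² = 518400/7*1/720² = 1/7
CG = +√(1/7) = +0.377964

+√(1/7) = +0.377964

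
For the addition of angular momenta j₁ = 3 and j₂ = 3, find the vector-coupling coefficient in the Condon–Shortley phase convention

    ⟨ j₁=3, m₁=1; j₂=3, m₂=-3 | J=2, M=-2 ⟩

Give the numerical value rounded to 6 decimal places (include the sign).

+0.345033

j₁+j₂−J=4  J+j₁−j₂=2  J−j₁+j₂=2  j₁+j₂+J+1=9
(j₁±m₁, j₂±m₂, J±M) = (4,2,0,6,0,4)
P² = 7680/7
sum k=0..0:
  [0] +1/96 = 1/96
S = 1/96
C² = P²·S² = 5/42 ; C = +0.345033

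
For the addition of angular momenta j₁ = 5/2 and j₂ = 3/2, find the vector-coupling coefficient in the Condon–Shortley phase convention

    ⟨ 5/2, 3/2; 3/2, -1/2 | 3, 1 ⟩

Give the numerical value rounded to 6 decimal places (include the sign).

+√(49/120) = +0.639010

j₁+j₂−J=1  J+j₁−j₂=4  J−j₁+j₂=2  j₁+j₂+J+1=8
(j₁±m₁, j₂±m₂, J±M) = (4,1,1,2,4,2)
P² = 96/5
sum k=0..1:
  [0] +1/6 = 1/6
  [1] −1/48 = -1/48
S = 7/48
C² = P²·S² = 49/120 ; C = +0.639010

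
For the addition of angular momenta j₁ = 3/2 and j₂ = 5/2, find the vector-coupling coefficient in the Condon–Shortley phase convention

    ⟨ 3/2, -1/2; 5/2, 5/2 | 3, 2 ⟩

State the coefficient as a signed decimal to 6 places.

triangle: 1!·2!·4!/8! = 48/40320
(j±m)!: 1!·2!·5!·0!·5!·1! = 28800
prefactor² = (2J+1)·Δ·N² = 240
  k=1: −1/(1!·0!·1!·4!·1!·0!) = -1/24
Σ = -1/24  ⇒  CG² = 240·(-1/24)² = 5/12
CG = −√(5/12) = -0.645497

-0.645497  (= −√(5/12))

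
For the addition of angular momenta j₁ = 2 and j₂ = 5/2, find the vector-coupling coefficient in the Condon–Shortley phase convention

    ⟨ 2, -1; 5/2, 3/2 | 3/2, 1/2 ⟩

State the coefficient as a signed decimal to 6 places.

+0.138013

triangle: 3!*1!*2!/7! = 12/5040
(j±m)!: 1!*3!*4!*1!*2!*1! = 288
prefactor² = (2J+1)*Δ*N² = 96/35
  k=2: +1/(2!*1!*1!*2!*0!*0!) = 1/4
  k=3: −1/(3!*0!*0!*1!*1!*1!) = -1/6
Σ = 1/12  ⇒  CG² = 96/35*1/12² = 2/105
CG = +√(2/105) = +0.138013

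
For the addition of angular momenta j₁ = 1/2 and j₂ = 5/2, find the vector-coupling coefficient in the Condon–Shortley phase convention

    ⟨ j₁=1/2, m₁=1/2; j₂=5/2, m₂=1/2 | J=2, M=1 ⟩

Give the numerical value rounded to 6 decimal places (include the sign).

triangle: 1!*0!*4!/6! = 24/720
(j±m)!: 1!*0!*3!*2!*3!*1! = 72
prefactor² = (2J+1)*Δ*N² = 12
  k=0: +1/(0!*1!*0!*3!*0!*1!) = 1/6
Σ = 1/6  ⇒  CG² = 12*1/6² = 1/3
CG = +√(1/3) = +0.577350

+0.577350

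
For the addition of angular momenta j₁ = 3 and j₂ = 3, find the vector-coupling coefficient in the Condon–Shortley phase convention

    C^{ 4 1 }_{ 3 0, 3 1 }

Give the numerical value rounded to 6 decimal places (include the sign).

triangle: 2!*4!*4!/11! = 1152/39916800
(j±m)!: 3!*3!*4!*2!*5!*3! = 1244160
prefactor² = (2J+1)*Δ*N² = 124416/385
  k=0: +1/(0!*2!*3!*4!*1!*0!) = 1/288
  k=1: −1/(1!*1!*2!*3!*2!*1!) = -1/24
  k=2: +1/(2!*0!*1!*2!*3!*2!) = 1/48
Σ = -5/288  ⇒  CG² = 124416/385*(-5/288)² = 15/154
CG = −√(15/154) = -0.312094

−√(15/154) ≈ -0.312094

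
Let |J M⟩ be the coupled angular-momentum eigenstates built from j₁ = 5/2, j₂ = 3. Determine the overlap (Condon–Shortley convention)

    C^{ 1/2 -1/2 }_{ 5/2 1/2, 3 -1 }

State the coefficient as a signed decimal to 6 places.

+√(4/21) = +0.436436

j₁+j₂−J=5  J+j₁−j₂=0  J−j₁+j₂=1  j₁+j₂+J+1=7
(j₁±m₁, j₂±m₂, J±M) = (3,2,2,4,0,1)
P² = 192/7
sum k=2..2:
  [2] +1/12 = 1/12
S = 1/12
C² = P²·S² = 4/21 ; C = +0.436436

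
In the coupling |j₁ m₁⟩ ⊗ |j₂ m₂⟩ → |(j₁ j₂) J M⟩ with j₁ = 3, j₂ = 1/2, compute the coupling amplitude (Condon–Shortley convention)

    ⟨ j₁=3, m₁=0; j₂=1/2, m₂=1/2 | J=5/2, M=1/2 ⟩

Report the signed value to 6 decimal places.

triangle: 1!*5!*0!/7! = 120/5040
(j±m)!: 3!*3!*1!*0!*3!*2! = 432
prefactor² = (2J+1)*Δ*N² = 432/7
  k=1: −1/(1!*0!*2!*0!*3!*0!) = -1/12
Σ = -1/12  ⇒  CG² = 432/7*(-1/12)² = 3/7
CG = −√(3/7) = -0.654654

-0.654654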